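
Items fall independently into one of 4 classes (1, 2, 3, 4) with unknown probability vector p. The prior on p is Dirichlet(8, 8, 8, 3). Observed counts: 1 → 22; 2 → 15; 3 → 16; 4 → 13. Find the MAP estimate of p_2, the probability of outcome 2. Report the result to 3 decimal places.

MAP estimate: 0.247

The posterior is Dirichlet(αᵢ + nᵢ) = Dirichlet(30, 23, 24, 16).
For a Dirichlet(a₁,…,a_K) with all aᵢ > 1, the mode has j-th component (aⱼ − 1)/(Σaᵢ − K).
Here Σaᵢ = 93 and K = 4, so p_2 = (23 − 1)/(93 − 4) = 22/89 ≈ 0.247.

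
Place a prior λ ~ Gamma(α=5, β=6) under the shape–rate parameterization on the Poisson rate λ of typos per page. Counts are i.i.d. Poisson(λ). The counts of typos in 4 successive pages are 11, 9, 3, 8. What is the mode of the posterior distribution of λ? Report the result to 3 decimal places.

Σxᵢ = 11+9+3+8 = 31, with n = 4.
Posterior ∝ λ^4e^(−6λ) · λ^31e^(−4λ) = λ^35e^(−10λ), i.e. Gamma(shape=36, rate=10).
The mode of a Gamma(a, b) with a ≥ 1 (shape–rate) is (a−1)/b = 35/10 ≈ 3.500.

λ̂_MAP = 3.500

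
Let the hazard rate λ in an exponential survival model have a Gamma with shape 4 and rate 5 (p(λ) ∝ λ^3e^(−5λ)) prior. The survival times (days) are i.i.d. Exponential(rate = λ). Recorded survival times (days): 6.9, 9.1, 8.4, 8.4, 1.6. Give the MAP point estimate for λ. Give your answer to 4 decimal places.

λ̂_MAP = 0.2030

The Exponential(rate=λ) likelihood is ∝ λ^n e^(−λΣtᵢ). Here n = 5 and Σtᵢ = 6.9 + 9.1 + 8.4 + 8.4 + 1.6 = 34.4.
Posterior ∝ λ^3e^(−5λ) · λ^5e^(−34.4λ) = λ^8e^(−39.4λ), i.e. Gamma(9, 39.4).
Mode = (a−1)/b = 8/39.4 ≈ 0.2030.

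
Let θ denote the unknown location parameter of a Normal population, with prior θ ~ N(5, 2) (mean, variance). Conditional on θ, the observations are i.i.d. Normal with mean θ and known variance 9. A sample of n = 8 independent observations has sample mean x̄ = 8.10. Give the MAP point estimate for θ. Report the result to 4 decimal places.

n = 8, x̄ = 8.10.
For a Normal prior and Normal likelihood with known variance, the posterior is Normal; its mode equals its mean, the precision-weighted average.
Prior precision 1/σ₀² = 1/2 = 0.5; data precision n/σ² = 8/9.
θ̂ = (0.5·5 + (8/9)·8.1) / (0.5 + 8/9) = 9.7/(25/18) = 6.9840.

θ̂_MAP = 6.9840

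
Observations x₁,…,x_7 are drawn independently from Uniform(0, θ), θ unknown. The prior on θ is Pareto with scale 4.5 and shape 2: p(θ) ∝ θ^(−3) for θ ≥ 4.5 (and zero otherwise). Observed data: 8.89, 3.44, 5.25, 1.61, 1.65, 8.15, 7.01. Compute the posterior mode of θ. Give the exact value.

The Uniform(0, θ) likelihood is θ^(−n) for θ ≥ max(xᵢ), zero otherwise. Here max(xᵢ) = 8.89.
Posterior ∝ θ^(−3) · θ^(−7) = θ^(−10) on θ ≥ max(4.5, 8.89) = 8.89.
This density is strictly decreasing in θ, so the posterior mode lies at the lower boundary of the support.

θ̂_MAP = 8.89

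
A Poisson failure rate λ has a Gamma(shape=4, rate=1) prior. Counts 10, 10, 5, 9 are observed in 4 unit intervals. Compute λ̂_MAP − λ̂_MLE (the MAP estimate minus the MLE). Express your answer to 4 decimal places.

Σxᵢ = 34. Posterior is Gamma(38, 5); MAP = (38−1)/5 = 37/5 ≈ 7.40000.
MLE = x̄ = 34/4 ≈ 8.50000.
Difference = 37/5 − 34/4 = -11/10 ≈ -1.1000.

MAP − MLE = -1.1000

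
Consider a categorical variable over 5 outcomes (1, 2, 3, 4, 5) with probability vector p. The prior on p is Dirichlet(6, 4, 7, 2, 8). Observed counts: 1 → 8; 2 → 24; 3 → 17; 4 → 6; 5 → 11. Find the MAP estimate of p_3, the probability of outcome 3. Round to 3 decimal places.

The posterior is Dirichlet(αᵢ + nᵢ) = Dirichlet(14, 28, 24, 8, 19).
For a Dirichlet(a₁,…,a_K) with all aᵢ > 1, the mode has j-th component (aⱼ − 1)/(Σaᵢ − K).
Here Σaᵢ = 93 and K = 5, so p_3 = (24 − 1)/(93 − 5) = 23/88 ≈ 0.261.

MAP estimate: 0.261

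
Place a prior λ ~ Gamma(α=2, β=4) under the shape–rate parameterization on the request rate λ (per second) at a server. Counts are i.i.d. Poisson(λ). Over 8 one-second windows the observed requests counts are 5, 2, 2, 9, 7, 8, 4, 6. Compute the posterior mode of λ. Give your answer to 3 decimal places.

Σxᵢ = 5+2+2+9+7+8+4+6 = 43, with n = 8.
Posterior ∝ λe^(−4λ) · λ^43e^(−8λ) = λ^44e^(−12λ), i.e. Gamma(shape=45, rate=12).
The mode of a Gamma(a, b) with a ≥ 1 (shape–rate) is (a−1)/b = 44/12 ≈ 3.667.

λ̂_MAP = 3.667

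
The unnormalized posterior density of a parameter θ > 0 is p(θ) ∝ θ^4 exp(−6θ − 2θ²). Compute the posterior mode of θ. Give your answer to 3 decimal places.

θ̂_MAP = 0.500

ℓ'(θ) = 4/θ − 6 − 4θ. Setting this to zero and multiplying by θ: 4θ² + 6θ − 4 = 0.
θ = (−6 + √(6² + 4·4·4)) / (2·4) = (−6 + √100) / 8 = (−6 + 10)/8 = 1/2.
ℓ''(θ) = −4/θ² − 4 < 0, confirming a maximum.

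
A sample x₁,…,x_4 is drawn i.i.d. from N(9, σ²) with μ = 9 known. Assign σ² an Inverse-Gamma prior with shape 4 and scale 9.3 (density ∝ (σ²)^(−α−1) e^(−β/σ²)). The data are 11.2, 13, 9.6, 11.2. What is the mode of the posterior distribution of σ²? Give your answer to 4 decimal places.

σ̂²_MAP = 3.1886

Sum of squared deviations about the known mean: SS = (11.2−9)² + (13−9)² + (9.6−9)² + (11.2−9)² = 26.04.
The Normal likelihood contributes (σ²)^(−n/2) exp(−SS/(2σ²)), so the posterior is Inverse-Gamma(α + n/2, β + SS/2) = Inverse-Gamma(6, 22.32).
The mode of Inverse-Gamma(a, b) is b/(a+1) = 22.32/7 ≈ 3.1886.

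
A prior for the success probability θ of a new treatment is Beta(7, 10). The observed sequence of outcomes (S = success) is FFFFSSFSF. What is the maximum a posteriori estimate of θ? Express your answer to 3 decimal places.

Prior: Beta(7, 10).
Data: 3 successes in 9 trials (from the sequence). The binomial likelihood contributes θ^3(1−θ)^6, so the posterior is Beta(7+3, 10+6) = Beta(10, 16).
For Beta(a, b) with a, b > 1 the mode is (a−1)/(a+b−2) = 9/24 ≈ 0.375.

θ̂_MAP = 0.375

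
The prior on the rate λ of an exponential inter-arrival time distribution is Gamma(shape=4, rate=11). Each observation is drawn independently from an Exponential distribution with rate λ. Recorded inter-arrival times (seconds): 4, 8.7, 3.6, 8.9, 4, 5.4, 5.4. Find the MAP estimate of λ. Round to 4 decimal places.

The Exponential(rate=λ) likelihood is ∝ λ^n e^(−λΣtᵢ). Here n = 7 and Σtᵢ = 4 + 8.7 + 3.6 + 8.9 + 4 + 5.4 + 5.4 = 40.
Posterior ∝ λ^3e^(−11λ) · λ^7e^(−40λ) = λ^10e^(−51λ), i.e. Gamma(11, 51).
Mode = (a−1)/b = 10/51 ≈ 0.1961.

λ̂_MAP = 0.1961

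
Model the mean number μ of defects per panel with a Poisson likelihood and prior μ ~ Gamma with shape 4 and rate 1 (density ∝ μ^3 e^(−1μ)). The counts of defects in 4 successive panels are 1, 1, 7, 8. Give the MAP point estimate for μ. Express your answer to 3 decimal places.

μ̂_MAP = 4.000

Σxᵢ = 1+1+7+8 = 17, with n = 4.
Posterior ∝ μ^3e^(−1μ) · μ^17e^(−4μ) = μ^20e^(−5μ), i.e. Gamma(shape=21, rate=5).
The mode of a Gamma(a, b) with a ≥ 1 (shape–rate) is (a−1)/b = 20/5 ≈ 4.000.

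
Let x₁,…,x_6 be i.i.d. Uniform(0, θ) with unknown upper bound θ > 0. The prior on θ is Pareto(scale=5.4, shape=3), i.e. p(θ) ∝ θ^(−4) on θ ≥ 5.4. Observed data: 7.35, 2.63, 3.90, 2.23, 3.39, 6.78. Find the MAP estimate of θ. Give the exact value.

θ̂_MAP = 7.35

The Uniform(0, θ) likelihood is θ^(−n) for θ ≥ max(xᵢ), zero otherwise. Here max(xᵢ) = 7.35.
Posterior ∝ θ^(−4) · θ^(−6) = θ^(−10) on θ ≥ max(5.4, 7.35) = 7.35.
This density is strictly decreasing in θ, so the posterior mode lies at the lower boundary of the support.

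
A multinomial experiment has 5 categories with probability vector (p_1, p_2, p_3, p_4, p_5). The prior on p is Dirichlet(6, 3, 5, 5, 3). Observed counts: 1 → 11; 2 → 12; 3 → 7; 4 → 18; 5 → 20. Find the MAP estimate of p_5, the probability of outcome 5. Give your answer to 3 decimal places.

The posterior is Dirichlet(αᵢ + nᵢ) = Dirichlet(17, 15, 12, 23, 23).
For a Dirichlet(a₁,…,a_K) with all aᵢ > 1, the mode has j-th component (aⱼ − 1)/(Σaᵢ − K).
Here Σaᵢ = 90 and K = 5, so p_5 = (23 − 1)/(90 − 5) = 22/85 ≈ 0.259.

MAP estimate: 0.259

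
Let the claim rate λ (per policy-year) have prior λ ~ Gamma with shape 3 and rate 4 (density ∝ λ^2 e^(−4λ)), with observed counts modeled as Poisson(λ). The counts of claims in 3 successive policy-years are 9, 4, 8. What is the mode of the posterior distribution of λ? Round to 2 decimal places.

λ̂_MAP = 3.29

Σxᵢ = 9+4+8 = 21, with n = 3.
Posterior ∝ λ^2e^(−4λ) · λ^21e^(−3λ) = λ^23e^(−7λ), i.e. Gamma(shape=24, rate=7).
The mode of a Gamma(a, b) with a ≥ 1 (shape–rate) is (a−1)/b = 23/7 ≈ 3.29.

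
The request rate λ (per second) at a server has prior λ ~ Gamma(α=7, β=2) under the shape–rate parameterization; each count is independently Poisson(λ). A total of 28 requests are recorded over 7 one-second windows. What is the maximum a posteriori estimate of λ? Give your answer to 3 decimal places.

Σxᵢ = 28, n = 7.
Posterior ∝ λ^6e^(−2λ) · λ^28e^(−7λ) = λ^34e^(−9λ), i.e. Gamma(shape=35, rate=9).
The mode of a Gamma(a, b) with a ≥ 1 (shape–rate) is (a−1)/b = 34/9 ≈ 3.778.

λ̂_MAP = 3.778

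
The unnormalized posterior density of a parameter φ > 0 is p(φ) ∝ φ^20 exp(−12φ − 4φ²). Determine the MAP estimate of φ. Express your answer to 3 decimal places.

ℓ'(φ) = 20/φ − 12 − 8φ. Setting this to zero and multiplying by φ: 8φ² + 12φ − 20 = 0.
φ = (−12 + √(12² + 4·8·20)) / (2·8) = (−12 + √784) / 16 = (−12 + 28)/16 = 1.
ℓ''(φ) = −20/φ² − 8 < 0, confirming a maximum.

φ̂_MAP = 1.000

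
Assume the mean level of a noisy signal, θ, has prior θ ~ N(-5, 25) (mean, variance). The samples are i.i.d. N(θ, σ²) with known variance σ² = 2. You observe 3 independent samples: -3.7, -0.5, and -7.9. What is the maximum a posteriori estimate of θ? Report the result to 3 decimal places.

θ̂_MAP = -4.058

n = 3; x̄ = ((-3.7) + (-0.5) + (-7.9))/3 = -12.1/3 = -121/30 ≈ -4.0333.
For a Normal prior and Normal likelihood with known variance, the posterior is Normal; its mode equals its mean, the precision-weighted average.
Prior precision 1/σ₀² = 1/25 = 0.04; data precision n/σ² = 3/2 = 1.5.
θ̂ = (0.04·(-5) + 1.5·(-121/30)) / (0.04 + 1.5) = (-6.25)/1.54 = -625/154 ≈ -4.058.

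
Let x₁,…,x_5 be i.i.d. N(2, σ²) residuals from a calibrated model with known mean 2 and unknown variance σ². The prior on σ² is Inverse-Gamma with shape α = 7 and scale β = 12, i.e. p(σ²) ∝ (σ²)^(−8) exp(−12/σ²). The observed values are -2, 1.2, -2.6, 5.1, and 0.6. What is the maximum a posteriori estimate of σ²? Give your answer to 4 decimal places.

σ̂²_MAP = 3.4938

Sum of squared deviations about the known mean: SS = (-2−2)² + (1.2−2)² + (-2.6−2)² + (5.1−2)² + (0.6−2)² = 49.37.
The Normal likelihood contributes (σ²)^(−n/2) exp(−SS/(2σ²)), so the posterior is Inverse-Gamma(α + n/2, β + SS/2) = Inverse-Gamma(9.5, 36.685).
The mode of Inverse-Gamma(a, b) is b/(a+1) = 36.685/10.5 ≈ 3.4938.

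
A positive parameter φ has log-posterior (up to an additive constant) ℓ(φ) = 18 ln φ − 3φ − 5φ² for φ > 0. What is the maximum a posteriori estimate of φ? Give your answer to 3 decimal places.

ℓ'(φ) = 18/φ − 3 − 10φ. Setting this to zero and multiplying by φ: 10φ² + 3φ − 18 = 0.
φ = (−3 + √(3² + 4·10·18)) / (2·10) = (−3 + √729) / 20 = (−3 + 27)/20 = 6/5.
ℓ''(φ) = −18/φ² − 10 < 0, confirming a maximum.

φ̂_MAP = 1.200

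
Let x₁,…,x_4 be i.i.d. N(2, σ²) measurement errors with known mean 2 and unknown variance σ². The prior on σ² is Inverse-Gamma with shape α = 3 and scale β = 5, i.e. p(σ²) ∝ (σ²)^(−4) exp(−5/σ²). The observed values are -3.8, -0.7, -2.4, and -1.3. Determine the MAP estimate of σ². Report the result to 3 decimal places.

σ̂²_MAP = 6.765

Sum of squared deviations about the known mean: SS = (-3.8−2)² + (-0.7−2)² + (-2.4−2)² + (-1.3−2)² = 71.18.
The Normal likelihood contributes (σ²)^(−n/2) exp(−SS/(2σ²)), so the posterior is Inverse-Gamma(α + n/2, β + SS/2) = Inverse-Gamma(5, 40.59).
The mode of Inverse-Gamma(a, b) is b/(a+1) = 40.59/6 ≈ 6.765.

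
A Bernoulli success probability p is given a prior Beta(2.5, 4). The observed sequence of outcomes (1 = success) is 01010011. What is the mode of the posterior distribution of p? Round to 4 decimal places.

Prior: Beta(2.5, 4).
Data: 4 successes in 8 trials (from the sequence). The binomial likelihood contributes p^4(1−p)^4, so the posterior is Beta(2.5+4, 4+4) = Beta(6.5, 8).
For Beta(a, b) with a, b > 1 the mode is (a−1)/(a+b−2) = 5.5/12.5 ≈ 0.4400.

p̂_MAP = 0.4400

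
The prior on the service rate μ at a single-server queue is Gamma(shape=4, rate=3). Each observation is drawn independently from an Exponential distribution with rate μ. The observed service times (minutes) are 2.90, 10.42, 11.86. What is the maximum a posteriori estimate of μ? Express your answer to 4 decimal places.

μ̂_MAP = 0.2129

The Exponential(rate=μ) likelihood is ∝ μ^n e^(−μΣtᵢ). Here n = 3 and Σtᵢ = 2.90 + 10.42 + 11.86 = 25.18.
Posterior ∝ μ^3e^(−3μ) · μ^3e^(−25.18μ) = μ^6e^(−28.18μ), i.e. Gamma(7, 28.18).
Mode = (a−1)/b = 6/28.18 ≈ 0.2129.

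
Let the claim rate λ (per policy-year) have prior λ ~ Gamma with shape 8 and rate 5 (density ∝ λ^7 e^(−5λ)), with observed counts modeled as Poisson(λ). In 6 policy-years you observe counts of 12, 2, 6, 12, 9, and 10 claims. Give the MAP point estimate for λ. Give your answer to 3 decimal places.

λ̂_MAP = 5.273

Σxᵢ = 12+2+6+12+9+10 = 51, with n = 6.
Posterior ∝ λ^7e^(−5λ) · λ^51e^(−6λ) = λ^58e^(−11λ), i.e. Gamma(shape=59, rate=11).
The mode of a Gamma(a, b) with a ≥ 1 (shape–rate) is (a−1)/b = 58/11 ≈ 5.273.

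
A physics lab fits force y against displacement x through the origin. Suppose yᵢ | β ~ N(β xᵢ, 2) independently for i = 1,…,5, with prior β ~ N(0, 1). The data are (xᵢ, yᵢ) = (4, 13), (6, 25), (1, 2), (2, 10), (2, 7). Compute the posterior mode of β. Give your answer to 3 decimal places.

β̂_MAP = 3.778

log p(β | y) = −Σ(yᵢ − βxᵢ)²/(2·2) − β²/(2·1) + const.
Setting the derivative to zero: Σxᵢ(yᵢ − βxᵢ)/2 − β/1 = 0, so β = Σxᵢyᵢ / (Σxᵢ² + σ²/τ²).
Σxᵢyᵢ = 4·13 + 6·25 + 1·2 + 2·10 + 2·7 = 238; Σxᵢ² = 61; σ²/τ² = 2.
β̂_MAP = 238 / (61 + 2) = 238/63 ≈ 3.778.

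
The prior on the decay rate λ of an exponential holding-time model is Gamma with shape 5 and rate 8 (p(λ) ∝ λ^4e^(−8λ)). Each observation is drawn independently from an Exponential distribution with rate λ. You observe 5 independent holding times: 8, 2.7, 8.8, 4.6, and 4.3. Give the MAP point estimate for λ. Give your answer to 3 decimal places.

λ̂_MAP = 0.247

The Exponential(rate=λ) likelihood is ∝ λ^n e^(−λΣtᵢ). Here n = 5 and Σtᵢ = 8 + 2.7 + 8.8 + 4.6 + 4.3 = 28.4.
Posterior ∝ λ^4e^(−8λ) · λ^5e^(−28.4λ) = λ^9e^(−36.4λ), i.e. Gamma(10, 36.4).
Mode = (a−1)/b = 9/36.4 ≈ 0.247.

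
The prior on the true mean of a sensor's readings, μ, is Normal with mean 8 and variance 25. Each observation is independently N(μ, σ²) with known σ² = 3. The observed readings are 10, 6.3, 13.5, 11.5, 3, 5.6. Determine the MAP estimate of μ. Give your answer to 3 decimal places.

μ̂_MAP = 8.310

n = 6; x̄ = (10 + 6.3 + 13.5 + 11.5 + 3 + 5.6)/6 = 49.9/6 = 499/60 ≈ 8.3167.
For a Normal prior and Normal likelihood with known variance, the posterior is Normal; its mode equals its mean, the precision-weighted average.
Prior precision 1/σ₀² = 1/25 = 0.04; data precision n/σ² = 6/3 = 2.
μ̂ = (0.04·8 + 2·(499/60)) / (0.04 + 2) = (2543/150)/2.04 = 2543/306 ≈ 8.310.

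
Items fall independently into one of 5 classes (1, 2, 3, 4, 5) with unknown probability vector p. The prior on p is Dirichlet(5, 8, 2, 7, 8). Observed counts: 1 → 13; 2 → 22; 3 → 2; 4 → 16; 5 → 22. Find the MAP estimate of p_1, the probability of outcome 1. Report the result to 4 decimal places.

The posterior is Dirichlet(αᵢ + nᵢ) = Dirichlet(18, 30, 4, 23, 30).
For a Dirichlet(a₁,…,a_K) with all aᵢ > 1, the mode has j-th component (aⱼ − 1)/(Σaᵢ − K).
Here Σaᵢ = 105 and K = 5, so p_1 = (18 − 1)/(105 − 5) = 17/100 ≈ 0.1700.

MAP estimate: 0.1700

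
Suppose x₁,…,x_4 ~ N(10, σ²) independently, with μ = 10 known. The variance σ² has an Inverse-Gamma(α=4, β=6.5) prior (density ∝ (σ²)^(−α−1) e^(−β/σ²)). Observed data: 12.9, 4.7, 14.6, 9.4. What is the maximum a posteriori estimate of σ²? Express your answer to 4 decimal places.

σ̂²_MAP = 5.0729

Sum of squared deviations about the known mean: SS = (12.9−10)² + (4.7−10)² + (14.6−10)² + (9.4−10)² = 58.02.
The Normal likelihood contributes (σ²)^(−n/2) exp(−SS/(2σ²)), so the posterior is Inverse-Gamma(α + n/2, β + SS/2) = Inverse-Gamma(6, 35.51).
The mode of Inverse-Gamma(a, b) is b/(a+1) = 35.51/7 ≈ 5.0729.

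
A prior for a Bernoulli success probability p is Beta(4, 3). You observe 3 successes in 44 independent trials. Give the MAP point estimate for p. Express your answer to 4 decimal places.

p̂_MAP = 0.1224

Prior: Beta(4, 3).
Data: 3 successes in 44 trials. The binomial likelihood contributes p^3(1−p)^41, so the posterior is Beta(4+3, 3+41) = Beta(7, 44).
For Beta(a, b) with a, b > 1 the mode is (a−1)/(a+b−2) = 6/49 ≈ 0.1224.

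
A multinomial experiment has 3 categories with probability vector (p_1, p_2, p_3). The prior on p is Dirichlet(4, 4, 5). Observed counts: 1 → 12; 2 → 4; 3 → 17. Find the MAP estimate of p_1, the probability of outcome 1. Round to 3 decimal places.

The posterior is Dirichlet(αᵢ + nᵢ) = Dirichlet(16, 8, 22).
For a Dirichlet(a₁,…,a_K) with all aᵢ > 1, the mode has j-th component (aⱼ − 1)/(Σaᵢ − K).
Here Σaᵢ = 46 and K = 3, so p_1 = (16 − 1)/(46 − 3) = 15/43 ≈ 0.349.

MAP estimate: 0.349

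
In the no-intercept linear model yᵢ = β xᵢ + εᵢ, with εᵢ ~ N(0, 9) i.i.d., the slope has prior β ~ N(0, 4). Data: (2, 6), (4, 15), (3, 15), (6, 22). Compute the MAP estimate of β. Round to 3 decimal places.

β̂_MAP = 3.703

log p(β | y) = −Σ(yᵢ − βxᵢ)²/(2·9) − β²/(2·4) + const.
Setting the derivative to zero: Σxᵢ(yᵢ − βxᵢ)/9 − β/4 = 0, so β = Σxᵢyᵢ / (Σxᵢ² + σ²/τ²).
Σxᵢyᵢ = 2·6 + 4·15 + 3·15 + 6·22 = 249; Σxᵢ² = 65; σ²/τ² = 2.25.
β̂_MAP = 249 / (65 + 2.25) = 249/67.25 ≈ 3.703.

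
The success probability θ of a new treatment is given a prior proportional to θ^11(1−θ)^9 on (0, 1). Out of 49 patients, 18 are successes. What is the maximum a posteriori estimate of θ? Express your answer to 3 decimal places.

θ̂_MAP = 0.420

The prior density ∝ θ^11(1−θ)^9 is the kernel of Beta(12, 10).
Data: 18 successes in 49 trials. The binomial likelihood contributes θ^18(1−θ)^31, so the posterior is Beta(12+18, 10+31) = Beta(30, 41).
For Beta(a, b) with a, b > 1 the mode is (a−1)/(a+b−2) = 29/69 ≈ 0.420.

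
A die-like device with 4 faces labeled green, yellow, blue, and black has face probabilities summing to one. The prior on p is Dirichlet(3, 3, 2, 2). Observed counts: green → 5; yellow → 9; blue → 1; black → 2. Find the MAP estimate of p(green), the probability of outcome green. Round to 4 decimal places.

MAP estimate of p(green) = 0.3043

The posterior is Dirichlet(αᵢ + nᵢ) = Dirichlet(8, 12, 3, 4).
For a Dirichlet(a₁,…,a_K) with all aᵢ > 1, the mode has j-th component (aⱼ − 1)/(Σaᵢ − K).
Here Σaᵢ = 27 and K = 4, so p(green) = (8 − 1)/(27 − 4) = 7/23 ≈ 0.3043.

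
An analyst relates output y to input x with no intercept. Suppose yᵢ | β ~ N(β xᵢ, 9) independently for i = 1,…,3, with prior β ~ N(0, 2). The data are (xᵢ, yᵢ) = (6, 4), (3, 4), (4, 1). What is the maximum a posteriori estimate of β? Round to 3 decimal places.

β̂_MAP = 0.611

log p(β | y) = −Σ(yᵢ − βxᵢ)²/(2·9) − β²/(2·2) + const.
Setting the derivative to zero: Σxᵢ(yᵢ − βxᵢ)/9 − β/2 = 0, so β = Σxᵢyᵢ / (Σxᵢ² + σ²/τ²).
Σxᵢyᵢ = 6·4 + 3·4 + 4·1 = 40; Σxᵢ² = 61; σ²/τ² = 4.5.
β̂_MAP = 40 / (61 + 4.5) = 40/65.5 ≈ 0.611.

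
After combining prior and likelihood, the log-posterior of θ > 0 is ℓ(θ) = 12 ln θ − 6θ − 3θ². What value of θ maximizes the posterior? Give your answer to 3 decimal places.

θ̂_MAP = 1.000

ℓ'(θ) = 12/θ − 6 − 6θ. Setting this to zero and multiplying by θ: 6θ² + 6θ − 12 = 0.
θ = (−6 + √(6² + 4·6·12)) / (2·6) = (−6 + √324) / 12 = (−6 + 18)/12 = 1.
ℓ''(θ) = −12/θ² − 6 < 0, confirming a maximum.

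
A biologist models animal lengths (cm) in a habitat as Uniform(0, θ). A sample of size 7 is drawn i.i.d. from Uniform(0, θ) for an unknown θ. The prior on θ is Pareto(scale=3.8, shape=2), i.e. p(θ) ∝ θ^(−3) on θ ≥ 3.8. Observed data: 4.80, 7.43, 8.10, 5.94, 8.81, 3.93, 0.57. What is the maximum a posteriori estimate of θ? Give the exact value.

The Uniform(0, θ) likelihood is θ^(−n) for θ ≥ max(xᵢ), zero otherwise. Here max(xᵢ) = 8.81.
Posterior ∝ θ^(−3) · θ^(−7) = θ^(−10) on θ ≥ max(3.8, 8.81) = 8.81.
This density is strictly decreasing in θ, so the posterior mode lies at the lower boundary of the support.

θ̂_MAP = 8.81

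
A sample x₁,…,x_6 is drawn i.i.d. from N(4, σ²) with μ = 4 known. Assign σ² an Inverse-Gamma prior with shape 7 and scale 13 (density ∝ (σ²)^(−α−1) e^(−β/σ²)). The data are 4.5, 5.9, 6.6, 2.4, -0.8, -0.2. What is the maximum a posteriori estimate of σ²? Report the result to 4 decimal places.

Sum of squared deviations about the known mean: SS = (4.5−4)² + (5.9−4)² + (6.6−4)² + (2.4−4)² + (-0.8−4)² + (-0.2−4)² = 53.86.
The Normal likelihood contributes (σ²)^(−n/2) exp(−SS/(2σ²)), so the posterior is Inverse-Gamma(α + n/2, β + SS/2) = Inverse-Gamma(10, 39.93).
The mode of Inverse-Gamma(a, b) is b/(a+1) = 39.93/11 ≈ 3.6300.

σ̂²_MAP = 3.6300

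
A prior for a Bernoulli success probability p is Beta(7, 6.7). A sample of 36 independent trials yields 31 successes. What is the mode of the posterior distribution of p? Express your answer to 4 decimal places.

p̂_MAP = 0.7757

Prior: Beta(7, 6.7).
Data: 31 successes in 36 trials. The binomial likelihood contributes p^31(1−p)^5, so the posterior is Beta(7+31, 6.7+5) = Beta(38, 11.7).
For Beta(a, b) with a, b > 1 the mode is (a−1)/(a+b−2) = 37/47.7 ≈ 0.7757.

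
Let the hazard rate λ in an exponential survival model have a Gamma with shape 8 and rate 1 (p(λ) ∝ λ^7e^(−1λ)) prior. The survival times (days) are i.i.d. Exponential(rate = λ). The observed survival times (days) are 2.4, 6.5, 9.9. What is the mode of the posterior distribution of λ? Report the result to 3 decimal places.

The Exponential(rate=λ) likelihood is ∝ λ^n e^(−λΣtᵢ). Here n = 3 and Σtᵢ = 2.4 + 6.5 + 9.9 = 18.8.
Posterior ∝ λ^7e^(−1λ) · λ^3e^(−18.8λ) = λ^10e^(−19.8λ), i.e. Gamma(11, 19.8).
Mode = (a−1)/b = 10/19.8 ≈ 0.505.

λ̂_MAP = 0.505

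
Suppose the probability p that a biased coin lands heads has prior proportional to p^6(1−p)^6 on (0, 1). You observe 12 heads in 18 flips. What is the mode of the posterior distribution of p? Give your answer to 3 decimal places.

The prior density ∝ p^6(1−p)^6 is the kernel of Beta(7, 7).
Data: 12 successes in 18 trials. The binomial likelihood contributes p^12(1−p)^6, so the posterior is Beta(7+12, 7+6) = Beta(19, 13).
For Beta(a, b) with a, b > 1 the mode is (a−1)/(a+b−2) = 18/30 ≈ 0.600.

p̂_MAP = 0.600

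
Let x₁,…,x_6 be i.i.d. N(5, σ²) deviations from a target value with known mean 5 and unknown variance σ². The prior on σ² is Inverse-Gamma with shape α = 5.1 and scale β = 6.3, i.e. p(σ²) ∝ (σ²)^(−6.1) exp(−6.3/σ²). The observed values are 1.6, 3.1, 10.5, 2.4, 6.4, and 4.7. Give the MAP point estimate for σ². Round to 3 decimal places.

Sum of squared deviations about the known mean: SS = (1.6−5)² + (3.1−5)² + (10.5−5)² + (2.4−5)² + (6.4−5)² + (4.7−5)² = 54.23.
The Normal likelihood contributes (σ²)^(−n/2) exp(−SS/(2σ²)), so the posterior is Inverse-Gamma(α + n/2, β + SS/2) = Inverse-Gamma(8.1, 33.415).
The mode of Inverse-Gamma(a, b) is b/(a+1) = 33.415/9.1 ≈ 3.672.

σ̂²_MAP = 3.672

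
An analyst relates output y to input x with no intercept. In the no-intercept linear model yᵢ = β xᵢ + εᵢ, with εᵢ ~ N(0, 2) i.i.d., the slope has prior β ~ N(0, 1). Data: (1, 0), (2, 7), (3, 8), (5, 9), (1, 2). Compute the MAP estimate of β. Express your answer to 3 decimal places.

β̂_MAP = 2.024

log p(β | y) = −Σ(yᵢ − βxᵢ)²/(2·2) − β²/(2·1) + const.
Setting the derivative to zero: Σxᵢ(yᵢ − βxᵢ)/2 − β/1 = 0, so β = Σxᵢyᵢ / (Σxᵢ² + σ²/τ²).
Σxᵢyᵢ = 1·0 + 2·7 + 3·8 + 5·9 + 1·2 = 85; Σxᵢ² = 40; σ²/τ² = 2.
β̂_MAP = 85 / (40 + 2) = 85/42 ≈ 2.024.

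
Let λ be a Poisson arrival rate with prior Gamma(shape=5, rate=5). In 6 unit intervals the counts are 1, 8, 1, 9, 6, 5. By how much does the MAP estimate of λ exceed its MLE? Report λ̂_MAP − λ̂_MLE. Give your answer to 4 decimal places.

Σxᵢ = 30. Posterior is Gamma(35, 11); MAP = (35−1)/11 = 34/11 ≈ 3.09091.
MLE = x̄ = 30/6 ≈ 5.00000.
Difference = 34/11 − 30/6 = -21/11 ≈ -1.9091.

MAP − MLE = -1.9091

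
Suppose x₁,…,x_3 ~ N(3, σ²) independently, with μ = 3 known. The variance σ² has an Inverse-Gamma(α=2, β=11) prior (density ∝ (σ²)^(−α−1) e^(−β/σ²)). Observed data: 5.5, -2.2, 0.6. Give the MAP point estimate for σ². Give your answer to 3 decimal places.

σ̂²_MAP = 6.783

Sum of squared deviations about the known mean: SS = (5.5−3)² + (-2.2−3)² + (0.6−3)² = 39.05.
The Normal likelihood contributes (σ²)^(−n/2) exp(−SS/(2σ²)), so the posterior is Inverse-Gamma(α + n/2, β + SS/2) = Inverse-Gamma(3.5, 30.525).
The mode of Inverse-Gamma(a, b) is b/(a+1) = 30.525/4.5 ≈ 6.783.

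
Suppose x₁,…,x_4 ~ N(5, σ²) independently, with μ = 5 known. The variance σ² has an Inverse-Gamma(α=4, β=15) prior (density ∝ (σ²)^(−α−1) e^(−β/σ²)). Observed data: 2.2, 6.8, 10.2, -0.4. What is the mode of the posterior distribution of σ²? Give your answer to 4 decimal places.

Sum of squared deviations about the known mean: SS = (2.2−5)² + (6.8−5)² + (10.2−5)² + (-0.4−5)² = 67.28.
The Normal likelihood contributes (σ²)^(−n/2) exp(−SS/(2σ²)), so the posterior is Inverse-Gamma(α + n/2, β + SS/2) = Inverse-Gamma(6, 48.64).
The mode of Inverse-Gamma(a, b) is b/(a+1) = 48.64/7 ≈ 6.9486.

σ̂²_MAP = 6.9486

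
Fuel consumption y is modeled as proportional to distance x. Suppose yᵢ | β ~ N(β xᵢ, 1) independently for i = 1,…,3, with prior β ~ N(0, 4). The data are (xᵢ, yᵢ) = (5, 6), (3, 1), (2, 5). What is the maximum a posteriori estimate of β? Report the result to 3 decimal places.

β̂_MAP = 1.124

log p(β | y) = −Σ(yᵢ − βxᵢ)²/(2·1) − β²/(2·4) + const.
Setting the derivative to zero: Σxᵢ(yᵢ − βxᵢ)/1 − β/4 = 0, so β = Σxᵢyᵢ / (Σxᵢ² + σ²/τ²).
Σxᵢyᵢ = 5·6 + 3·1 + 2·5 = 43; Σxᵢ² = 38; σ²/τ² = 0.25.
β̂_MAP = 43 / (38 + 0.25) = 43/38.25 ≈ 1.124.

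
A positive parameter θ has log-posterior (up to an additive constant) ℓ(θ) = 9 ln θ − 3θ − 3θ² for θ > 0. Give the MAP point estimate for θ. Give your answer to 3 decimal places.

ℓ'(θ) = 9/θ − 3 − 6θ. Setting this to zero and multiplying by θ: 6θ² + 3θ − 9 = 0.
θ = (−3 + √(3² + 4·6·9)) / (2·6) = (−3 + √225) / 12 = (−3 + 15)/12 = 1.
ℓ''(θ) = −9/θ² − 6 < 0, confirming a maximum.

θ̂_MAP = 1.000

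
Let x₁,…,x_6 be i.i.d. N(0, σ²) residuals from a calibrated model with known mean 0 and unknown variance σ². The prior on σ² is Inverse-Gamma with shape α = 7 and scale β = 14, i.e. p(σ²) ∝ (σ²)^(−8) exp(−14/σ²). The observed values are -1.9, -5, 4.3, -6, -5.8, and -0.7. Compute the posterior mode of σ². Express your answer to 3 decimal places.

σ̂²_MAP = 6.601

Sum of squared deviations about the known mean: SS = (-1.9−0)² + (-5−0)² + (4.3−0)² + (-6−0)² + (-5.8−0)² + (-0.7−0)² = 117.23.
The Normal likelihood contributes (σ²)^(−n/2) exp(−SS/(2σ²)), so the posterior is Inverse-Gamma(α + n/2, β + SS/2) = Inverse-Gamma(10, 72.615).
The mode of Inverse-Gamma(a, b) is b/(a+1) = 72.615/11 ≈ 6.601.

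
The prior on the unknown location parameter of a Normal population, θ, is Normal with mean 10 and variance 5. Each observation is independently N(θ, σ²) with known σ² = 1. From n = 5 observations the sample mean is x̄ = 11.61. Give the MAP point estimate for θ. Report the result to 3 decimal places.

θ̂_MAP = 11.548

n = 5, x̄ = 11.61.
For a Normal prior and Normal likelihood with known variance, the posterior is Normal; its mode equals its mean, the precision-weighted average.
Prior precision 1/σ₀² = 1/5 = 0.2; data precision n/σ² = 5/1 = 5.
θ̂ = (0.2·10 + 5·11.61) / (0.2 + 5) = 60.05/5.2 = 1201/104 ≈ 11.548.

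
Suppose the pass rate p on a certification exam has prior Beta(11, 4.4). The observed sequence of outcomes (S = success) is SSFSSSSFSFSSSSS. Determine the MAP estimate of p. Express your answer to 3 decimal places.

p̂_MAP = 0.775

Prior: Beta(11, 4.4).
Data: 12 successes in 15 trials (from the sequence). The binomial likelihood contributes p^12(1−p)^3, so the posterior is Beta(11+12, 4.4+3) = Beta(23, 7.4).
For Beta(a, b) with a, b > 1 the mode is (a−1)/(a+b−2) = 22/28.4 ≈ 0.775.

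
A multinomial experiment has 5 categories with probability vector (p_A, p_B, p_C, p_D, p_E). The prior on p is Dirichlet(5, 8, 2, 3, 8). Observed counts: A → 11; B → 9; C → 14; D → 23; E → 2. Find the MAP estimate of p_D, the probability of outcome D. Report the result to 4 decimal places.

MAP estimate of p_D = 0.3125

The posterior is Dirichlet(αᵢ + nᵢ) = Dirichlet(16, 17, 16, 26, 10).
For a Dirichlet(a₁,…,a_K) with all aᵢ > 1, the mode has j-th component (aⱼ − 1)/(Σaᵢ − K).
Here Σaᵢ = 85 and K = 5, so p_D = (26 − 1)/(85 − 5) = 25/80 ≈ 0.3125.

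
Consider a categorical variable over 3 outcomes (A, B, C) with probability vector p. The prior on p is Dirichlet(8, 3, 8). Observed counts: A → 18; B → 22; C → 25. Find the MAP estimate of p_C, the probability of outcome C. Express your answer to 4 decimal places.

MAP estimate of p_C = 0.3951

The posterior is Dirichlet(αᵢ + nᵢ) = Dirichlet(26, 25, 33).
For a Dirichlet(a₁,…,a_K) with all aᵢ > 1, the mode has j-th component (aⱼ − 1)/(Σaᵢ − K).
Here Σaᵢ = 84 and K = 3, so p_C = (33 − 1)/(84 − 3) = 32/81 ≈ 0.3951.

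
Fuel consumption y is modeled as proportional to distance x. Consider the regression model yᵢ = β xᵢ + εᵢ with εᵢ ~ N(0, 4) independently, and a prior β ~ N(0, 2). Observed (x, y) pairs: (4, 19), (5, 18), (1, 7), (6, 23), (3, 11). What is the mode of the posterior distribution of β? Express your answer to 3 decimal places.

log p(β | y) = −Σ(yᵢ − βxᵢ)²/(2·4) − β²/(2·2) + const.
Setting the derivative to zero: Σxᵢ(yᵢ − βxᵢ)/4 − β/2 = 0, so β = Σxᵢyᵢ / (Σxᵢ² + σ²/τ²).
Σxᵢyᵢ = 4·19 + 5·18 + 1·7 + 6·23 + 3·11 = 344; Σxᵢ² = 87; σ²/τ² = 2.
β̂_MAP = 344 / (87 + 2) = 344/89 ≈ 3.865.

β̂_MAP = 3.865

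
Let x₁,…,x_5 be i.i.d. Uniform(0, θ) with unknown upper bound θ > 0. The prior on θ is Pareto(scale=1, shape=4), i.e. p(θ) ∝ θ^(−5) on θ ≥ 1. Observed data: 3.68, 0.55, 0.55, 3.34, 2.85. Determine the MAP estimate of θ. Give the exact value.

The Uniform(0, θ) likelihood is θ^(−n) for θ ≥ max(xᵢ), zero otherwise. Here max(xᵢ) = 3.68.
Posterior ∝ θ^(−5) · θ^(−5) = θ^(−10) on θ ≥ max(1, 3.68) = 3.68.
This density is strictly decreasing in θ, so the posterior mode lies at the lower boundary of the support.

θ̂_MAP = 3.68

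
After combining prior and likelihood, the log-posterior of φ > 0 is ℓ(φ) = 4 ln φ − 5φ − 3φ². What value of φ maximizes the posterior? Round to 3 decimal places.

φ̂_MAP = 0.500

ℓ'(φ) = 4/φ − 5 − 6φ. Setting this to zero and multiplying by φ: 6φ² + 5φ − 4 = 0.
φ = (−5 + √(5² + 4·6·4)) / (2·6) = (−5 + √121) / 12 = (−5 + 11)/12 = 1/2.
ℓ''(φ) = −4/φ² − 6 < 0, confirming a maximum.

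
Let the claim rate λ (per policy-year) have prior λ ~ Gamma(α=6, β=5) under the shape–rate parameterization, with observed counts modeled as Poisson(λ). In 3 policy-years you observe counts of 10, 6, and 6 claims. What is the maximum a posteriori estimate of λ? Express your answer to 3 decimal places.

Σxᵢ = 10+6+6 = 22, with n = 3.
Posterior ∝ λ^5e^(−5λ) · λ^22e^(−3λ) = λ^27e^(−8λ), i.e. Gamma(shape=28, rate=8).
The mode of a Gamma(a, b) with a ≥ 1 (shape–rate) is (a−1)/b = 27/8 ≈ 3.375.

λ̂_MAP = 3.375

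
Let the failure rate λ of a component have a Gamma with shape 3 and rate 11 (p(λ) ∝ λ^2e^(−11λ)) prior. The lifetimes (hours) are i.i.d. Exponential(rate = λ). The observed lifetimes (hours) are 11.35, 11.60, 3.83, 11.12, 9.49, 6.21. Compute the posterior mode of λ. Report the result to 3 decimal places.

λ̂_MAP = 0.124

The Exponential(rate=λ) likelihood is ∝ λ^n e^(−λΣtᵢ). Here n = 6 and Σtᵢ = 11.35 + 11.60 + 3.83 + 11.12 + 9.49 + 6.21 = 53.60.
Posterior ∝ λ^2e^(−11λ) · λ^6e^(−53.60λ) = λ^8e^(−64.60λ), i.e. Gamma(9, 64.60).
Mode = (a−1)/b = 8/64.60 ≈ 0.124.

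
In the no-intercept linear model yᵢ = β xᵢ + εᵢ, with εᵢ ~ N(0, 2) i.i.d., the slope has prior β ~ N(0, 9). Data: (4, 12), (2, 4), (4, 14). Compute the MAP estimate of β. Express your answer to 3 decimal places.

β̂_MAP = 3.092

log p(β | y) = −Σ(yᵢ − βxᵢ)²/(2·2) − β²/(2·9) + const.
Setting the derivative to zero: Σxᵢ(yᵢ − βxᵢ)/2 − β/9 = 0, so β = Σxᵢyᵢ / (Σxᵢ² + σ²/τ²).
Σxᵢyᵢ = 4·12 + 2·4 + 4·14 = 112; Σxᵢ² = 36; σ²/τ² = 2/9.
β̂_MAP = 112 / (36 + 2/9) = 112/(326/9) = 504/163 ≈ 3.092.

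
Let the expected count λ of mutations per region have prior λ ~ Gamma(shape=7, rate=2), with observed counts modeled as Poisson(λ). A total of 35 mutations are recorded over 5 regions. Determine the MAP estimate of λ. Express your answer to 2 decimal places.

Σxᵢ = 35, n = 5.
Posterior ∝ λ^6e^(−2λ) · λ^35e^(−5λ) = λ^41e^(−7λ), i.e. Gamma(shape=42, rate=7).
The mode of a Gamma(a, b) with a ≥ 1 (shape–rate) is (a−1)/b = 41/7 ≈ 5.86.

λ̂_MAP = 5.86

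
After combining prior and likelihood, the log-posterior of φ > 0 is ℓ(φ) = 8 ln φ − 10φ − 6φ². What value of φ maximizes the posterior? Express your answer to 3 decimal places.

ℓ'(φ) = 8/φ − 10 − 12φ. Setting this to zero and multiplying by φ: 12φ² + 10φ − 8 = 0.
φ = (−10 + √(10² + 4·12·8)) / (2·12) = (−10 + √484) / 24 = (−10 + 22)/24 = 1/2.
ℓ''(φ) = −8/φ² − 12 < 0, confirming a maximum.

φ̂_MAP = 0.500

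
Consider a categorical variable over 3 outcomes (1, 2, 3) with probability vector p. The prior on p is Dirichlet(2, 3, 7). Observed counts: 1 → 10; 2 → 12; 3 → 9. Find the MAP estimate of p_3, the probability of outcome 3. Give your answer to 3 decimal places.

The posterior is Dirichlet(αᵢ + nᵢ) = Dirichlet(12, 15, 16).
For a Dirichlet(a₁,…,a_K) with all aᵢ > 1, the mode has j-th component (aⱼ − 1)/(Σaᵢ − K).
Here Σaᵢ = 43 and K = 3, so p_3 = (16 − 1)/(43 − 3) = 15/40 ≈ 0.375.

MAP estimate: 0.375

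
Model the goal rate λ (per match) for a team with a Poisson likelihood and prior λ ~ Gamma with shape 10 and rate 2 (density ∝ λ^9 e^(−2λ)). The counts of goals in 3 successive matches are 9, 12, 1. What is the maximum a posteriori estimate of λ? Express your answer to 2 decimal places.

Σxᵢ = 9+12+1 = 22, with n = 3.
Posterior ∝ λ^9e^(−2λ) · λ^22e^(−3λ) = λ^31e^(−5λ), i.e. Gamma(shape=32, rate=5).
The mode of a Gamma(a, b) with a ≥ 1 (shape–rate) is (a−1)/b = 31/5 ≈ 6.20.

λ̂_MAP = 6.20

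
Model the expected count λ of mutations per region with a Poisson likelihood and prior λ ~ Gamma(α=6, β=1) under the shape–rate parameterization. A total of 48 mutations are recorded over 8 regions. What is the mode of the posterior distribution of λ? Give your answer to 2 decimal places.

Σxᵢ = 48, n = 8.
Posterior ∝ λ^5e^(−1λ) · λ^48e^(−8λ) = λ^53e^(−9λ), i.e. Gamma(shape=54, rate=9).
The mode of a Gamma(a, b) with a ≥ 1 (shape–rate) is (a−1)/b = 53/9 ≈ 5.89.

λ̂_MAP = 5.89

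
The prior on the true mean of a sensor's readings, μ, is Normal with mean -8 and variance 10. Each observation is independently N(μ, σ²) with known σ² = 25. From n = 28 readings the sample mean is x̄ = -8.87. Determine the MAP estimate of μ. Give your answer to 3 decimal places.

n = 28, x̄ = -8.87.
For a Normal prior and Normal likelihood with known variance, the posterior is Normal; its mode equals its mean, the precision-weighted average.
Prior precision 1/σ₀² = 1/10 = 0.1; data precision n/σ² = 28/25 = 1.12.
μ̂ = (0.1·(-8) + 1.12·(-8.87)) / (0.1 + 1.12) = (-10.7344)/1.22 = -13418/1525 ≈ -8.799.

μ̂_MAP = -8.799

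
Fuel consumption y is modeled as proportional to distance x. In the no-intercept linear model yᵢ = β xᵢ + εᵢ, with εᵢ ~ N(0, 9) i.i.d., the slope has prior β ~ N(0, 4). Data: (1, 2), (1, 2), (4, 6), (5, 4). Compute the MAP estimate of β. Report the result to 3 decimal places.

log p(β | y) = −Σ(yᵢ − βxᵢ)²/(2·9) − β²/(2·4) + const.
Setting the derivative to zero: Σxᵢ(yᵢ − βxᵢ)/9 − β/4 = 0, so β = Σxᵢyᵢ / (Σxᵢ² + σ²/τ²).
Σxᵢyᵢ = 1·2 + 1·2 + 4·6 + 5·4 = 48; Σxᵢ² = 43; σ²/τ² = 2.25.
β̂_MAP = 48 / (43 + 2.25) = 48/45.25 ≈ 1.061.

β̂_MAP = 1.061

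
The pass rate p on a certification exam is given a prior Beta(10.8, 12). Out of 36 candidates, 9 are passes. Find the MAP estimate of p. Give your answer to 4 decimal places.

Prior: Beta(10.8, 12).
Data: 9 successes in 36 trials. The binomial likelihood contributes p^9(1−p)^27, so the posterior is Beta(10.8+9, 12+27) = Beta(19.8, 39).
For Beta(a, b) with a, b > 1 the mode is (a−1)/(a+b−2) = 18.8/56.8 ≈ 0.3310.

p̂_MAP = 0.3310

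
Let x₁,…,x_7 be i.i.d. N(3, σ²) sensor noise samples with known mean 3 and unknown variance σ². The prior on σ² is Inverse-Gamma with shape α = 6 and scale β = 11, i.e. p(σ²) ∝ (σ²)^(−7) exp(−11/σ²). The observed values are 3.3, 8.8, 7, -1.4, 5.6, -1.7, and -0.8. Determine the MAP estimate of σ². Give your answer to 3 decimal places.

Sum of squared deviations about the known mean: SS = (3.3−3)² + (8.8−3)² + (7−3)² + (-1.4−3)² + (5.6−3)² + (-1.7−3)² + (-0.8−3)² = 112.38.
The Normal likelihood contributes (σ²)^(−n/2) exp(−SS/(2σ²)), so the posterior is Inverse-Gamma(α + n/2, β + SS/2) = Inverse-Gamma(9.5, 67.19).
The mode of Inverse-Gamma(a, b) is b/(a+1) = 67.19/10.5 ≈ 6.399.

σ̂²_MAP = 6.399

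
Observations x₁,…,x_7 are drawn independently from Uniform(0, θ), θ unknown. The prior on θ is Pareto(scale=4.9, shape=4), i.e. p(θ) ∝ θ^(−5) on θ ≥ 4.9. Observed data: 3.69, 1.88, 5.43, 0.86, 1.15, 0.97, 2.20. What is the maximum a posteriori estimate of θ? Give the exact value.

θ̂_MAP = 5.43

The Uniform(0, θ) likelihood is θ^(−n) for θ ≥ max(xᵢ), zero otherwise. Here max(xᵢ) = 5.43.
Posterior ∝ θ^(−5) · θ^(−7) = θ^(−12) on θ ≥ max(4.9, 5.43) = 5.43.
This density is strictly decreasing in θ, so the posterior mode lies at the lower boundary of the support.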